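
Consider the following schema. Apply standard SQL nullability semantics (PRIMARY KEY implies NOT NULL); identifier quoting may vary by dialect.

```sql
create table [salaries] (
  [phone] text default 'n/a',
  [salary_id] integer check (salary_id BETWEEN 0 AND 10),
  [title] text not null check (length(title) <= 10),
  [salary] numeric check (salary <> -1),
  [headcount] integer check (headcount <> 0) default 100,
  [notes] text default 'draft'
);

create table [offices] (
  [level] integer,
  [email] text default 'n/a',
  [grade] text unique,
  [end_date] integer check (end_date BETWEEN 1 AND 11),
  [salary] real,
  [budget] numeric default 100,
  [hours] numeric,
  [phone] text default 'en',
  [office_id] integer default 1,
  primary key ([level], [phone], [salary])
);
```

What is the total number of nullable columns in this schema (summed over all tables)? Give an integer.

salaries: 5 nullable (phone, salary_id, salary, headcount, notes — PK none and explicit NOT NULL columns excluded).
offices: 6 nullable (email, grade, end_date, budget, hours, office_id — PK (level, phone, salary) and explicit NOT NULL columns excluded).
Total: 5 + 6 = 11.

11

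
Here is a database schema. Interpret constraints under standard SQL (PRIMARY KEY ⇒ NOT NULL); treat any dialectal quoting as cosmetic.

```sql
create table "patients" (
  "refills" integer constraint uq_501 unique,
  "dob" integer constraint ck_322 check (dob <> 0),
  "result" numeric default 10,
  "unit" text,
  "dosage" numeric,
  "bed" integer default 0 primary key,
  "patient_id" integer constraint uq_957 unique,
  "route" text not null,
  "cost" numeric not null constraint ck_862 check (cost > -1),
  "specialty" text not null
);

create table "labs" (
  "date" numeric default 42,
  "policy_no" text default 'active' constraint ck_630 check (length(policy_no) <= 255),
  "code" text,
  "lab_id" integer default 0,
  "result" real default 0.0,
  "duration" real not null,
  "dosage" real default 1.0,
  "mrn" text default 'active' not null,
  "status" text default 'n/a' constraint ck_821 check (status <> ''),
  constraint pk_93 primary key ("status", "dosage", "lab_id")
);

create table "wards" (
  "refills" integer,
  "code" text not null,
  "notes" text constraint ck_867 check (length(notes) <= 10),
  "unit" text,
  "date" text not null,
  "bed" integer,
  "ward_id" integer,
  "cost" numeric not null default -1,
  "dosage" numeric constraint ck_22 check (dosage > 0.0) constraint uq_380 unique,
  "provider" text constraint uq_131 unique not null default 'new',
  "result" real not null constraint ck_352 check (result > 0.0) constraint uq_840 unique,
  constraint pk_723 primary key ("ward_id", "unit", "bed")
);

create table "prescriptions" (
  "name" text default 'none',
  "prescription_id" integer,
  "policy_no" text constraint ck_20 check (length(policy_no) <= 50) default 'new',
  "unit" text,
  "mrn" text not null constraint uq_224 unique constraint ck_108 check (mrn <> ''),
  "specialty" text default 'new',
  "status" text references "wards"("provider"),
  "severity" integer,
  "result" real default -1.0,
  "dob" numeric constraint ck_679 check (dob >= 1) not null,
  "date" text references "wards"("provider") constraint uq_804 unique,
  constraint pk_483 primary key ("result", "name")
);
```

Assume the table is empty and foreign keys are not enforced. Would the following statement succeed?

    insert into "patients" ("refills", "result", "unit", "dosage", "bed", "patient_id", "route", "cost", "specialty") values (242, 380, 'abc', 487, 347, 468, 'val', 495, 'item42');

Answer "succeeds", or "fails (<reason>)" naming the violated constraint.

NOT NULL columns: bed is supplied; cost is supplied; route is supplied; specialty is supplied.
CHECK constraints: 495 satisfies (cost > -1).
No constraint is violated.

succeeds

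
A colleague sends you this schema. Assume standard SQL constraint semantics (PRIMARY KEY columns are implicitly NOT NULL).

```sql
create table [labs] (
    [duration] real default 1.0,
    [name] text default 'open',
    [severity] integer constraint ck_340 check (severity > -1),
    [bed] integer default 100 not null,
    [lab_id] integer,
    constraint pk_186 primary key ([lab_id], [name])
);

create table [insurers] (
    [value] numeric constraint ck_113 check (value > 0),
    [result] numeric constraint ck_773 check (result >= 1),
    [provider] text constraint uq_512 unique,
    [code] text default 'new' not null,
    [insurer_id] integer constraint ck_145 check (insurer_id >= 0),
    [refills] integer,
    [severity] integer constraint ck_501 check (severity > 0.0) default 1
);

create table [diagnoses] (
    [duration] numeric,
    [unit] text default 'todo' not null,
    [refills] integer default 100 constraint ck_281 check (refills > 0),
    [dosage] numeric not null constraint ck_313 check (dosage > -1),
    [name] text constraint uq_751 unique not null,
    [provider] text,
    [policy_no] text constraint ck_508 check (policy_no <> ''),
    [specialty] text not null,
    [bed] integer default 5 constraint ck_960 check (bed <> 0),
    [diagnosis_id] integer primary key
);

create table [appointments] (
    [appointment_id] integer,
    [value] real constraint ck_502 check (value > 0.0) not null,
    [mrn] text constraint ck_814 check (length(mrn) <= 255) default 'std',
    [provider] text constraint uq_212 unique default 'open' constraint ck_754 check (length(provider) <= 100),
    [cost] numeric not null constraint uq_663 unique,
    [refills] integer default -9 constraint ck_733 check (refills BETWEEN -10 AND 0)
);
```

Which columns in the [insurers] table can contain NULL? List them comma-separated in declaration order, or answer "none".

value, result, provider, insurer_id, refills, severity

- value: CHECK does not forbid NULL (a CHECK constraint passes when its expression is NULL) → nullable.
- result: CHECK does not forbid NULL (a CHECK constraint passes when its expression is NULL) → nullable.
- provider: UNIQUE does not imply NOT NULL → nullable.
- code: declared NOT NULL → not nullable.
- insurer_id: CHECK does not forbid NULL (a CHECK constraint passes when its expression is NULL) → nullable.
- refills: no NOT NULL constraint applies → nullable.
- severity: CHECK does not forbid NULL (a CHECK constraint passes when its expression is NULL) → nullable.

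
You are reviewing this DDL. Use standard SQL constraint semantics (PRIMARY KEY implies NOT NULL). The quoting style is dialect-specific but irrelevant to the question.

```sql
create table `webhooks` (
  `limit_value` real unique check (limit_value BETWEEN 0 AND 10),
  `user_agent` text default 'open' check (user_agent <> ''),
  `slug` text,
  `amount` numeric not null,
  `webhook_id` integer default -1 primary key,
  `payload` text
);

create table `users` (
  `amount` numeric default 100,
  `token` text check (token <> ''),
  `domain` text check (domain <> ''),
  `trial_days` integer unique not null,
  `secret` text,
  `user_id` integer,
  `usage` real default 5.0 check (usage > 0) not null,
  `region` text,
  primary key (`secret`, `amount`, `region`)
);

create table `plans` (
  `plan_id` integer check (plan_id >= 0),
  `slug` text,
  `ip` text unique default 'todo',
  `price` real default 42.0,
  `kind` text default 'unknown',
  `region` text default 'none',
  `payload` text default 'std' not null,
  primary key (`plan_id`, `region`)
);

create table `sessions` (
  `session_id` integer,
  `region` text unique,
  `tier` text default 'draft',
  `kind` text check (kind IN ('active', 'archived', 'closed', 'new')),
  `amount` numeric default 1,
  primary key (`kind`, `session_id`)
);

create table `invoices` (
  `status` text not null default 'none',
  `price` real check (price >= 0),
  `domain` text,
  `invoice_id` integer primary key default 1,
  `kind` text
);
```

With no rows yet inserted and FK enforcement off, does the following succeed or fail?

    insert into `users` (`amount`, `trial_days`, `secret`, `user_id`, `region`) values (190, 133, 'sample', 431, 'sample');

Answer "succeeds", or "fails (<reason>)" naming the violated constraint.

NOT NULL columns: amount is supplied; region is supplied; secret is supplied; trial_days is supplied; usage defaults to 5.0.
No constraint is violated.

succeeds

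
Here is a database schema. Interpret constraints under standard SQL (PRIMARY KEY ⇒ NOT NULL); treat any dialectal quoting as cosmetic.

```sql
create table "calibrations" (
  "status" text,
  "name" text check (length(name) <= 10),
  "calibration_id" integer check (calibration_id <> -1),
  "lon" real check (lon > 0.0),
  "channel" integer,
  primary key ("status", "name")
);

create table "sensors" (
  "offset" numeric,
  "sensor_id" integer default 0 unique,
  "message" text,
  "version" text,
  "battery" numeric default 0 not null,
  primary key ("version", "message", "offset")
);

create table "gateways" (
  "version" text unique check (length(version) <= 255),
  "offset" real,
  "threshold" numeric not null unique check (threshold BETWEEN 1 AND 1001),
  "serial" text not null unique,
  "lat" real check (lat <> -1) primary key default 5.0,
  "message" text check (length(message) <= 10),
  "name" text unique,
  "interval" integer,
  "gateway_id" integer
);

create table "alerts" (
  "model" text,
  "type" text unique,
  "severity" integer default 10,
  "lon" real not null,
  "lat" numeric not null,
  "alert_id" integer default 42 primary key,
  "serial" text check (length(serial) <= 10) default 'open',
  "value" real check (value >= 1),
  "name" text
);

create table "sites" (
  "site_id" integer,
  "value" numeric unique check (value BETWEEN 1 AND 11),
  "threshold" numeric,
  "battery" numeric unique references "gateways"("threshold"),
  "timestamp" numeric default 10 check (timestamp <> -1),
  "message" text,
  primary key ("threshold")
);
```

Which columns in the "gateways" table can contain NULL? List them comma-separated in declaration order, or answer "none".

version, offset, message, name, interval, gateway_id

- version: CHECK does not forbid NULL (a CHECK constraint passes when its expression is NULL) → nullable.
- offset: no NOT NULL constraint applies → nullable.
- threshold: declared NOT NULL → not nullable.
- serial: declared NOT NULL → not nullable.
- lat: part of the PRIMARY KEY, which implies NOT NULL → not nullable.
- message: CHECK does not forbid NULL (a CHECK constraint passes when its expression is NULL) → nullable.
- name: UNIQUE does not imply NOT NULL → nullable.
- interval: no NOT NULL constraint applies → nullable.
- gateway_id: no NOT NULL constraint applies → nullable.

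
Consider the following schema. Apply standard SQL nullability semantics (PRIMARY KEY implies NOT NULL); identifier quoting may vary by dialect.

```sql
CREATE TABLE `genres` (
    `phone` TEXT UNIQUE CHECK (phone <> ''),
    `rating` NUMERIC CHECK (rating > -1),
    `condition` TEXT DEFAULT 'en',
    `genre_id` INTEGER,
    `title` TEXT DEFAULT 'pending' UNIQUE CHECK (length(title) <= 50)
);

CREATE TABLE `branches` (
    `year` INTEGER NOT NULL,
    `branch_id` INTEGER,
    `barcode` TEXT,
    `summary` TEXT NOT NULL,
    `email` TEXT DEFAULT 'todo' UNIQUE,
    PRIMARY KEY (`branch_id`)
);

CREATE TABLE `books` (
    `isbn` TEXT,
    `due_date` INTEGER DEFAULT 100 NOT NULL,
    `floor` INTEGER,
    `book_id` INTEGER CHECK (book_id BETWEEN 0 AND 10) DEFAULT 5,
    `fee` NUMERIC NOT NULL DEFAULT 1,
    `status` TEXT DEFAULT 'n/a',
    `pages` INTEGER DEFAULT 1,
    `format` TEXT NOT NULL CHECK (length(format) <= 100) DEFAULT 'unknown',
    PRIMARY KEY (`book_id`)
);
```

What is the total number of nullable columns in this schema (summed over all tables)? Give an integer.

genres: 5 nullable (phone, rating, condition, genre_id, title — PK none and explicit NOT NULL columns excluded).
branches: 2 nullable (barcode, email — PK (branch_id) and explicit NOT NULL columns excluded).
books: 4 nullable (isbn, floor, status, pages — PK (book_id) and explicit NOT NULL columns excluded).
Total: 5 + 2 + 4 = 11.

11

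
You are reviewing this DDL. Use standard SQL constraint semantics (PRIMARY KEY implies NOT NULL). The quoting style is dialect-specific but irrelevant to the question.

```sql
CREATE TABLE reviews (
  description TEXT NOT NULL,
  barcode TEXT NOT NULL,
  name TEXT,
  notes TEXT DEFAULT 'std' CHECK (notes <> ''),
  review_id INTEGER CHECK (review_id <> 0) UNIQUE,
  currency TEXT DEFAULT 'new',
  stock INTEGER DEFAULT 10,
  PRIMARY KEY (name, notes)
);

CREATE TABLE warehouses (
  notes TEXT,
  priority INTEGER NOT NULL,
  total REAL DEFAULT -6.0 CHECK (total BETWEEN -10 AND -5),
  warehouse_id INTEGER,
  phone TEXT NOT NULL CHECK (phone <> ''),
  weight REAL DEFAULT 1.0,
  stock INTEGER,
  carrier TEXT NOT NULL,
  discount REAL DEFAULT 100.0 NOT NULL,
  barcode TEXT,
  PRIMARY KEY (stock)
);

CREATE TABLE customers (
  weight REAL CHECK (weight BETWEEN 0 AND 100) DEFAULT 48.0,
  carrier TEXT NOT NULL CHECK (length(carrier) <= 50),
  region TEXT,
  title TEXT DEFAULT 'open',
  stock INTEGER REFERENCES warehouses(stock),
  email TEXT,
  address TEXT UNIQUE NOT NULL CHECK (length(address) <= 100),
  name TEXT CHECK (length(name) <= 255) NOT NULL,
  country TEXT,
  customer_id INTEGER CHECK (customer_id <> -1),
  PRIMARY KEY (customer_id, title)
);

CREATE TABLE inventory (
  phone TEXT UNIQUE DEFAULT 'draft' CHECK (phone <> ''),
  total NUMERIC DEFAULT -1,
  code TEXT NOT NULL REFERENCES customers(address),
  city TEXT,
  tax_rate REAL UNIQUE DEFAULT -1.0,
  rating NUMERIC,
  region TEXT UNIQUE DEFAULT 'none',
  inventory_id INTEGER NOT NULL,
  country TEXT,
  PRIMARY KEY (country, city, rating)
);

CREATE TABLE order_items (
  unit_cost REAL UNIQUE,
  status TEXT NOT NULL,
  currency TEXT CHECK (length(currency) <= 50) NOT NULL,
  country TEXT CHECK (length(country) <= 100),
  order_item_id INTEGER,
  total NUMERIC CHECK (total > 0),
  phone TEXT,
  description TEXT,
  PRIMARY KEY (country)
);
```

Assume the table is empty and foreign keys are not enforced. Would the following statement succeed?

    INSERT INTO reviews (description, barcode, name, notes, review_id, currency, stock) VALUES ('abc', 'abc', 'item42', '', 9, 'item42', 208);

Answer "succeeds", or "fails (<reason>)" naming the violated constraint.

The value '' for notes violates CHECK (notes <> '').

fails (CHECK on notes)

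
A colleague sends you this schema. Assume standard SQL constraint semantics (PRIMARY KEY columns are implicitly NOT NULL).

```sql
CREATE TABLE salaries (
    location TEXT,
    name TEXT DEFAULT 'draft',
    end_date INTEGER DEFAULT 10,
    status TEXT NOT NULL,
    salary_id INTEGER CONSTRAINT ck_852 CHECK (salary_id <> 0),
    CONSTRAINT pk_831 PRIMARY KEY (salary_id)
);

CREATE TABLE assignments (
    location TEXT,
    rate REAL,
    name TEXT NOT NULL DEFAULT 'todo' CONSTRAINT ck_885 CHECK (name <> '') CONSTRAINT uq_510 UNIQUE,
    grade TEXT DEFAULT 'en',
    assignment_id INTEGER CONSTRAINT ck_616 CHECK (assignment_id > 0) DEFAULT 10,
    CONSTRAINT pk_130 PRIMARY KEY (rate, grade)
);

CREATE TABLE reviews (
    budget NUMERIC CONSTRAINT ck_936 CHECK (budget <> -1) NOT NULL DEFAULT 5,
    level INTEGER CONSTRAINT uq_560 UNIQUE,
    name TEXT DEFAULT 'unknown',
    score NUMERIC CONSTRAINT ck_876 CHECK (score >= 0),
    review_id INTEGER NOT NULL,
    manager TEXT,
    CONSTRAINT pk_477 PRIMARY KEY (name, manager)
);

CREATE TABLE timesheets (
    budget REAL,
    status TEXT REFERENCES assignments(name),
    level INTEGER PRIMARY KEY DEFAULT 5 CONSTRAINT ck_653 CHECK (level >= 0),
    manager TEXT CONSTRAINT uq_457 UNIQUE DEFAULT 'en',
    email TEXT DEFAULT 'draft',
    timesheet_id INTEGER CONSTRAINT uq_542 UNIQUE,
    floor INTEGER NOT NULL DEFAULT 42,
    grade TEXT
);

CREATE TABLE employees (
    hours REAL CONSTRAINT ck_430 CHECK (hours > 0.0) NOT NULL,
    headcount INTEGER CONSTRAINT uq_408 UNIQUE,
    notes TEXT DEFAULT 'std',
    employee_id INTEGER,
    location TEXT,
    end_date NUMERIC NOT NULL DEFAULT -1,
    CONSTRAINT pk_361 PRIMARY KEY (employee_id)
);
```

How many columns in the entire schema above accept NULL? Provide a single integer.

16

salaries: 3 nullable (location, name, end_date — PK (salary_id) and explicit NOT NULL columns excluded).
assignments: 2 nullable (location, assignment_id — PK (rate, grade) and explicit NOT NULL columns excluded).
reviews: 2 nullable (level, score — PK (name, manager) and explicit NOT NULL columns excluded).
timesheets: 6 nullable (budget, status, manager, email, timesheet_id, grade — PK (level) and explicit NOT NULL columns excluded).
employees: 3 nullable (headcount, notes, location — PK (employee_id) and explicit NOT NULL columns excluded).
Total: 3 + 2 + 2 + 6 + 3 = 16.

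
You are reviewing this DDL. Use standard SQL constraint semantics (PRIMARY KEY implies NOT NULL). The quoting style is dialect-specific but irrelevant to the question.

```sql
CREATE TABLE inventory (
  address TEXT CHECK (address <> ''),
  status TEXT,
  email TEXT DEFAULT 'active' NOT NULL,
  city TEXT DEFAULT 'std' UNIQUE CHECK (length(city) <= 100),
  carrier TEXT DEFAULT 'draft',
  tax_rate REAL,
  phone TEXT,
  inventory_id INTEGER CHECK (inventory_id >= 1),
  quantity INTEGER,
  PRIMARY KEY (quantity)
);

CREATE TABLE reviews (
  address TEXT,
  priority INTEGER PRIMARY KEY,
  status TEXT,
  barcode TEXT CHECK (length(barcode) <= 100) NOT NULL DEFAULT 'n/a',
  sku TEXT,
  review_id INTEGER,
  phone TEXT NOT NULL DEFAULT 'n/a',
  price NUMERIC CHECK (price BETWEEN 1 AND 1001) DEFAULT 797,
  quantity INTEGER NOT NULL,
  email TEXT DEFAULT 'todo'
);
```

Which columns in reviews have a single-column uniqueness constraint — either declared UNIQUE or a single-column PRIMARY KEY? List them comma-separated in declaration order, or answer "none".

priority

- address: no UNIQUE or single-column PK constraint.
- priority: single-column PRIMARY KEY → unique.
- status: no UNIQUE or single-column PK constraint.
- barcode: no UNIQUE or single-column PK constraint.
- sku: no UNIQUE or single-column PK constraint.
- review_id: no UNIQUE or single-column PK constraint.
- phone: no UNIQUE or single-column PK constraint.
- price: no UNIQUE or single-column PK constraint.
- quantity: no UNIQUE or single-column PK constraint.
- email: no UNIQUE or single-column PK constraint.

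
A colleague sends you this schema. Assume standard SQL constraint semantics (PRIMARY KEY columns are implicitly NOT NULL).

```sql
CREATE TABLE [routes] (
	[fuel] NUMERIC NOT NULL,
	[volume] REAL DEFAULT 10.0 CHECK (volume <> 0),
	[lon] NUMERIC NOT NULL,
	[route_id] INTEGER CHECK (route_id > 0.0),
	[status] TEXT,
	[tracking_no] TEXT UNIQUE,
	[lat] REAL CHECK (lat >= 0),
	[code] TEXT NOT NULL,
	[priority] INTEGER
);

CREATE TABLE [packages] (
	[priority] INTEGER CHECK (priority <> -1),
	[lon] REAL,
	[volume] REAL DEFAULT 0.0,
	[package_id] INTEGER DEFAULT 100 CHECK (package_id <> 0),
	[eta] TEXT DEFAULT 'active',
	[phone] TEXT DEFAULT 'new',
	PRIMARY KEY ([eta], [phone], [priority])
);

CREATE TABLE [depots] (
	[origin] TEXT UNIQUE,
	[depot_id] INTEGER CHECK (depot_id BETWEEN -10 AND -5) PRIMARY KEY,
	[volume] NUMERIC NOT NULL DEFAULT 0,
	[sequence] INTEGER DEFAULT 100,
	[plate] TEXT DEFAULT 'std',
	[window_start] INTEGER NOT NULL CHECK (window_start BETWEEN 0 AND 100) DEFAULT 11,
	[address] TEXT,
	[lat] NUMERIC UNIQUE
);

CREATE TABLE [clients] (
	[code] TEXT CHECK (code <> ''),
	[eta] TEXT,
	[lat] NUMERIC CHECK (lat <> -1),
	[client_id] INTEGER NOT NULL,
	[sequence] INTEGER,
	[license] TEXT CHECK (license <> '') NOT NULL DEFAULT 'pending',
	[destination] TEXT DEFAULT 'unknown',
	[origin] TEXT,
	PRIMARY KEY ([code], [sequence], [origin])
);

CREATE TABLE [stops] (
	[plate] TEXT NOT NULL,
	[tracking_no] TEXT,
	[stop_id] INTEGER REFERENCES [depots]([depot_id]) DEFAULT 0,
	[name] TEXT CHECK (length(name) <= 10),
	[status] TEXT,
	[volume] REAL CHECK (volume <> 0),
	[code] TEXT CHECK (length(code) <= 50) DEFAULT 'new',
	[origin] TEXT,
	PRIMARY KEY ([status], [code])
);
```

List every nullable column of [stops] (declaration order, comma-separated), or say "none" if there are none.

- plate: declared NOT NULL → not nullable.
- tracking_no: no NOT NULL constraint applies → nullable.
- stop_id: a foreign key column may be NULL unless separately constrained → nullable.
- name: CHECK does not forbid NULL (a CHECK constraint passes when its expression is NULL) → nullable.
- status: part of the PRIMARY KEY, which implies NOT NULL → not nullable.
- volume: CHECK does not forbid NULL (a CHECK constraint passes when its expression is NULL) → nullable.
- code: part of the PRIMARY KEY, which implies NOT NULL → not nullable.
- origin: no NOT NULL constraint applies → nullable.

tracking_no, stop_id, name, volume, origin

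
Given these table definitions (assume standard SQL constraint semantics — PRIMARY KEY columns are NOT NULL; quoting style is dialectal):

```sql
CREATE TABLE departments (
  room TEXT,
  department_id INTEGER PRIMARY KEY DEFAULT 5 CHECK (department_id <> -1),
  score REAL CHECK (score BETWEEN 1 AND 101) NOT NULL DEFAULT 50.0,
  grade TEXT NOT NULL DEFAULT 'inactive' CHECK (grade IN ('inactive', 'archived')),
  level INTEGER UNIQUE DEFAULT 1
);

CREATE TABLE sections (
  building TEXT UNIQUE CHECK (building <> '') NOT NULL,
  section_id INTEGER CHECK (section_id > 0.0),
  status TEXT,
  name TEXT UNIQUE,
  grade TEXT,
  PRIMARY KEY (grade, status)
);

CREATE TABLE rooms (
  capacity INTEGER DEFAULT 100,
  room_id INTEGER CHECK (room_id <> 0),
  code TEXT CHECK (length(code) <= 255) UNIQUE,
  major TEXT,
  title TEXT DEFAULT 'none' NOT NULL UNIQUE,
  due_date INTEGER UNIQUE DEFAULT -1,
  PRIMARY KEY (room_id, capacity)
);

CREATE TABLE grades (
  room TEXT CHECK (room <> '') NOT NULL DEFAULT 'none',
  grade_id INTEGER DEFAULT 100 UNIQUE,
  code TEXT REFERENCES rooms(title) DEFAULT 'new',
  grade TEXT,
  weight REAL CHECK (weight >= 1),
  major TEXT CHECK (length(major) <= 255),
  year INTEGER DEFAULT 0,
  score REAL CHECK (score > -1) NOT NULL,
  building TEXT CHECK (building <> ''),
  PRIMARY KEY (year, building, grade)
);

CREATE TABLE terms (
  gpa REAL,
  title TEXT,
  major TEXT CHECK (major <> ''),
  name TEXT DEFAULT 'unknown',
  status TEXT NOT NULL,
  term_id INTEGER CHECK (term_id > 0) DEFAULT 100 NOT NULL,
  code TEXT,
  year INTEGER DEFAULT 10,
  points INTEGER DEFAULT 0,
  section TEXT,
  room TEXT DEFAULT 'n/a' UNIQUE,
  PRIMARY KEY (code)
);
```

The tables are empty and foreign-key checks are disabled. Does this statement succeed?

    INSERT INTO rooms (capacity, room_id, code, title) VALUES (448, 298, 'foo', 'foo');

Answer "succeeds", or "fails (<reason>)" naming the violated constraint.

succeeds

NOT NULL columns: capacity is supplied; room_id is supplied; title is supplied.
CHECK constraints: 298 satisfies (room_id <> 0); 'foo' satisfies (length(code) <= 255).
No constraint is violated.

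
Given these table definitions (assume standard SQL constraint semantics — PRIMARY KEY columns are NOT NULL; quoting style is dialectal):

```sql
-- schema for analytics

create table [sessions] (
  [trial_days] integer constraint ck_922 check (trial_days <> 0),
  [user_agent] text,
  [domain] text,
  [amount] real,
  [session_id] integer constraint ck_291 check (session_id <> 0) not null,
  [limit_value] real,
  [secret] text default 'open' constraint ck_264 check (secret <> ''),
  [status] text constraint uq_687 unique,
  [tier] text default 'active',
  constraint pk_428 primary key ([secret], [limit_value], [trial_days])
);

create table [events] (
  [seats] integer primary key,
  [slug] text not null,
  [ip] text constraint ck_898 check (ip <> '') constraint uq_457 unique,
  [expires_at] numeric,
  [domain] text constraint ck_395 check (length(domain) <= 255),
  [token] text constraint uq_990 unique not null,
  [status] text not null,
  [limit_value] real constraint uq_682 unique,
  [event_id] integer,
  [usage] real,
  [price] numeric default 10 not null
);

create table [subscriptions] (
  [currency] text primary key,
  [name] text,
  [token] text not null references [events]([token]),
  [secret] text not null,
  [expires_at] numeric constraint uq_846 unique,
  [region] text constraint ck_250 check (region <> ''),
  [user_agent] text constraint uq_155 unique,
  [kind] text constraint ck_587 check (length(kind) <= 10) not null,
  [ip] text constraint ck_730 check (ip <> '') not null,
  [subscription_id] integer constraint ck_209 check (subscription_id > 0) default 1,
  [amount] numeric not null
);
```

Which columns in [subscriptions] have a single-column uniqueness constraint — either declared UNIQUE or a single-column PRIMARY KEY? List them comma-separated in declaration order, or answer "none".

- currency: single-column PRIMARY KEY → unique.
- name: no UNIQUE or single-column PK constraint.
- token: no UNIQUE or single-column PK constraint.
- secret: no UNIQUE or single-column PK constraint.
- expires_at: declared UNIQUE → unique.
- region: no UNIQUE or single-column PK constraint.
- user_agent: declared UNIQUE → unique.
- kind: no UNIQUE or single-column PK constraint.
- ip: no UNIQUE or single-column PK constraint.
- subscription_id: no UNIQUE or single-column PK constraint.
- amount: no UNIQUE or single-column PK constraint.

currency, expires_at, user_agent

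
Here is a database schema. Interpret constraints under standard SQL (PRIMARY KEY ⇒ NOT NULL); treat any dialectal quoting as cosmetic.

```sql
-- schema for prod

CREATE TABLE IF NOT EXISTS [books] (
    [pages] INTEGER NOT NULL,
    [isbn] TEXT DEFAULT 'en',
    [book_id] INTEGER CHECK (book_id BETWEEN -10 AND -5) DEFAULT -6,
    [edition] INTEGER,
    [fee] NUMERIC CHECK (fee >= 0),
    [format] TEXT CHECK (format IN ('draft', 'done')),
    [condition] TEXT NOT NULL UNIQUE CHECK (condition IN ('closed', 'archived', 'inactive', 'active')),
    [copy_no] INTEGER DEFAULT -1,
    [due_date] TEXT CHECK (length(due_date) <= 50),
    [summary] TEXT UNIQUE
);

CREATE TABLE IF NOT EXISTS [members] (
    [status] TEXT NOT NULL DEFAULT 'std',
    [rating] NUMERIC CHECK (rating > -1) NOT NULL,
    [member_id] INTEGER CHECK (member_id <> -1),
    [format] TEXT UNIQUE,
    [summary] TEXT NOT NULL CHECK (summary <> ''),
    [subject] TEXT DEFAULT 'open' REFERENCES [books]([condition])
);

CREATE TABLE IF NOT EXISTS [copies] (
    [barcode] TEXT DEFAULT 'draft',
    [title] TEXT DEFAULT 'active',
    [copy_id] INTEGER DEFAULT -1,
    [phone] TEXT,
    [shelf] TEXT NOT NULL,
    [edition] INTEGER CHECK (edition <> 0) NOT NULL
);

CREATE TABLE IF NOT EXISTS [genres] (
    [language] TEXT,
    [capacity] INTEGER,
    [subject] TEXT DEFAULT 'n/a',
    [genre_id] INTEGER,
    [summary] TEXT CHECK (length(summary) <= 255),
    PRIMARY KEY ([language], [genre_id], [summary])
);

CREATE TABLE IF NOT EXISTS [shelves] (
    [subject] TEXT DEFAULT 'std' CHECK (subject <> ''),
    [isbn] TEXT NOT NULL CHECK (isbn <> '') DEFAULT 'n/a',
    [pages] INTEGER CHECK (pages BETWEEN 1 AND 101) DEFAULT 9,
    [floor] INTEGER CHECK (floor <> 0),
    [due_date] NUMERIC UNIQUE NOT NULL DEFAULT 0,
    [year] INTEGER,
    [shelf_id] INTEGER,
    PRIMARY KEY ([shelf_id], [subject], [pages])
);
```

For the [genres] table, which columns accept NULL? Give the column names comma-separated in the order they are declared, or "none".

capacity, subject

- language: part of the PRIMARY KEY, which implies NOT NULL → not nullable.
- capacity: no NOT NULL constraint applies → nullable.
- subject: DEFAULT only fills an omitted column; an explicit NULL is still allowed → nullable.
- genre_id: part of the PRIMARY KEY, which implies NOT NULL → not nullable.
- summary: part of the PRIMARY KEY, which implies NOT NULL → not nullable.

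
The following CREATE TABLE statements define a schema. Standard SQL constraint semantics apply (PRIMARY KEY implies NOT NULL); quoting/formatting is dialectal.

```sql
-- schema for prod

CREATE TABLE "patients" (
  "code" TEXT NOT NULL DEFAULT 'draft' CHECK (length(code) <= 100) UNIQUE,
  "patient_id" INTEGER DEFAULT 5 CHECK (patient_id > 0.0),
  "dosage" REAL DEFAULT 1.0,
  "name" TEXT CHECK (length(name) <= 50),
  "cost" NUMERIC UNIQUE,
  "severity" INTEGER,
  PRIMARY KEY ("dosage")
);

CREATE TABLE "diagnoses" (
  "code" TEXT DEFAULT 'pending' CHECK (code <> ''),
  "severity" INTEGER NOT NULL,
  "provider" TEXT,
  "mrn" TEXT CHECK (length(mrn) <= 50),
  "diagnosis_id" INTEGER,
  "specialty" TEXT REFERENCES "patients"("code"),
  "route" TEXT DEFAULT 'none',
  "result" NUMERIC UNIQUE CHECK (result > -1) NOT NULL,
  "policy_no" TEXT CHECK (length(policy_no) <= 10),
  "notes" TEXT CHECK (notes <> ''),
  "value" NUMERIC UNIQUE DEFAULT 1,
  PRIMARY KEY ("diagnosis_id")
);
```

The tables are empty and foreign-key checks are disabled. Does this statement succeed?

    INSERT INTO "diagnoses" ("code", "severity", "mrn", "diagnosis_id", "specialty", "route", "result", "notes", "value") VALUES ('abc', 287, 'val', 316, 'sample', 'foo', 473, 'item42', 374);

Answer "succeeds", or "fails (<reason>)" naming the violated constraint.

succeeds

NOT NULL columns: diagnosis_id is supplied; result is supplied; severity is supplied.
CHECK constraints: 'abc' satisfies (code <> ''); 'val' satisfies (length(mrn) <= 50); 473 satisfies (result > -1); 'item42' satisfies (notes <> '').
No constraint is violated.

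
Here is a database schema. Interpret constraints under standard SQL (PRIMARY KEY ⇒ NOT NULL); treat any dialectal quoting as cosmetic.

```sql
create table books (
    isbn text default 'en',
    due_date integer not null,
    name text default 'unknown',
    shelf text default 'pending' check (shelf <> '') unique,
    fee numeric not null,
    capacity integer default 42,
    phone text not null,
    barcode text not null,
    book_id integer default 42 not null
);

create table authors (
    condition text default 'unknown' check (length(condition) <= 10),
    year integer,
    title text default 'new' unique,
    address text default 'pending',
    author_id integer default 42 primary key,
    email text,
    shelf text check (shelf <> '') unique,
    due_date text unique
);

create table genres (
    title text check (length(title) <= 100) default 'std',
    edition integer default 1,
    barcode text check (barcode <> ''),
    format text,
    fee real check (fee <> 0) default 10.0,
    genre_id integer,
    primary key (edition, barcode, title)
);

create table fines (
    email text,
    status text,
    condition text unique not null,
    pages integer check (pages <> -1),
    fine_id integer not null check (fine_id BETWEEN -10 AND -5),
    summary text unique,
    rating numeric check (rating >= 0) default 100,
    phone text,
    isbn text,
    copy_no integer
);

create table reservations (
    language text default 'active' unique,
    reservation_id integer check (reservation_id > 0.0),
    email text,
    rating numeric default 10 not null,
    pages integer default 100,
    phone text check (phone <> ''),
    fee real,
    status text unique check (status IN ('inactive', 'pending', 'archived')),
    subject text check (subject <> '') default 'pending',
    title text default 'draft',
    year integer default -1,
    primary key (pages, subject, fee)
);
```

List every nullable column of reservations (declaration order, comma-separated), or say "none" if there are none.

- language: UNIQUE does not imply NOT NULL → nullable.
- reservation_id: CHECK does not forbid NULL (a CHECK constraint passes when its expression is NULL) → nullable.
- email: no NOT NULL constraint applies → nullable.
- rating: declared NOT NULL → not nullable.
- pages: part of the PRIMARY KEY, which implies NOT NULL → not nullable.
- phone: CHECK does not forbid NULL (a CHECK constraint passes when its expression is NULL) → nullable.
- fee: part of the PRIMARY KEY, which implies NOT NULL → not nullable.
- status: CHECK does not forbid NULL (a CHECK constraint passes when its expression is NULL) → nullable.
- subject: part of the PRIMARY KEY, which implies NOT NULL → not nullable.
- title: DEFAULT only fills an omitted column; an explicit NULL is still allowed → nullable.
- year: DEFAULT only fills an omitted column; an explicit NULL is still allowed → nullable.

language, reservation_id, email, phone, status, title, year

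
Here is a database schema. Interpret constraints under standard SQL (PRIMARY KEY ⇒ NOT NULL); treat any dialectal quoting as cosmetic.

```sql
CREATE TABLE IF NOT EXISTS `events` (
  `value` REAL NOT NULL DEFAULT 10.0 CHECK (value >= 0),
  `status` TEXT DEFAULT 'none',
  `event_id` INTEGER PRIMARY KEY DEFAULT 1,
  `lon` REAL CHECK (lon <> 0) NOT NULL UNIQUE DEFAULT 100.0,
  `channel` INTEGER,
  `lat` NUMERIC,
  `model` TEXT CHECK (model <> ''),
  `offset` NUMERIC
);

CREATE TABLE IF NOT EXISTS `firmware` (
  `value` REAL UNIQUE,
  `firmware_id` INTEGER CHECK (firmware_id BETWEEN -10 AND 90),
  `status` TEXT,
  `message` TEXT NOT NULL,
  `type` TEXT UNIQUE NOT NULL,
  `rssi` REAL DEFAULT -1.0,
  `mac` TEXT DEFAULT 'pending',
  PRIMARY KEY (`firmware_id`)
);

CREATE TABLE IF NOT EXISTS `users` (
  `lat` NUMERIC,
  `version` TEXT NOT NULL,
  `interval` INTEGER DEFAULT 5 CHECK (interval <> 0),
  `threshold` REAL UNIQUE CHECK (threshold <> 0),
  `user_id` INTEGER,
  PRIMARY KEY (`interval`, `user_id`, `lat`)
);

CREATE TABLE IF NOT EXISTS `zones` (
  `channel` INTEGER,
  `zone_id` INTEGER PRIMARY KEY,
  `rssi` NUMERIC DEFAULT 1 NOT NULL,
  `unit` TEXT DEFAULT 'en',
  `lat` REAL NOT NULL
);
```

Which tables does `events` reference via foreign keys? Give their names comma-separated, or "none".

No column in events has a REFERENCES clause.

none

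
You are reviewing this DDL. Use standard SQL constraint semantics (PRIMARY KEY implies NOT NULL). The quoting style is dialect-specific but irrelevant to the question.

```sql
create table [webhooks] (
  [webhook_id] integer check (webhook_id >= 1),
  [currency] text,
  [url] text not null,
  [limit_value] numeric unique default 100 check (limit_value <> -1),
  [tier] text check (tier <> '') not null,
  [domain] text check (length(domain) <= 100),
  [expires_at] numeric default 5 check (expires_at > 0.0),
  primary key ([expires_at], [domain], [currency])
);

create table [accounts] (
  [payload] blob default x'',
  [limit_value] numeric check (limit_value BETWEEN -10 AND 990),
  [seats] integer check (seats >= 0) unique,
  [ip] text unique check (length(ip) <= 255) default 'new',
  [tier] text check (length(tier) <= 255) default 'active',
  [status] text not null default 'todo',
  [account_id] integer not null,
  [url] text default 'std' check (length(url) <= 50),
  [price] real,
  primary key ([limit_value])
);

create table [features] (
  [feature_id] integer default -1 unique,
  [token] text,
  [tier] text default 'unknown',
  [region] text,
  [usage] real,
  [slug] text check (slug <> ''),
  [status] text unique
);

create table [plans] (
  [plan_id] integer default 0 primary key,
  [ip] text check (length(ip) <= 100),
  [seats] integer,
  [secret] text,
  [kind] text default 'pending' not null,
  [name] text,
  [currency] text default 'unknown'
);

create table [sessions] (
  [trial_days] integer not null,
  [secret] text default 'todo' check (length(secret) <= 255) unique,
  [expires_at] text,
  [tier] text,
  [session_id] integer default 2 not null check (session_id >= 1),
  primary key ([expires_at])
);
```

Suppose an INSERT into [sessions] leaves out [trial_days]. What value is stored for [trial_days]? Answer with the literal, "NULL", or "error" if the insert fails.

trial_days has no DEFAULT clause.
Omitting it would insert NULL, but it is declared NOT NULL, so the INSERT fails.

error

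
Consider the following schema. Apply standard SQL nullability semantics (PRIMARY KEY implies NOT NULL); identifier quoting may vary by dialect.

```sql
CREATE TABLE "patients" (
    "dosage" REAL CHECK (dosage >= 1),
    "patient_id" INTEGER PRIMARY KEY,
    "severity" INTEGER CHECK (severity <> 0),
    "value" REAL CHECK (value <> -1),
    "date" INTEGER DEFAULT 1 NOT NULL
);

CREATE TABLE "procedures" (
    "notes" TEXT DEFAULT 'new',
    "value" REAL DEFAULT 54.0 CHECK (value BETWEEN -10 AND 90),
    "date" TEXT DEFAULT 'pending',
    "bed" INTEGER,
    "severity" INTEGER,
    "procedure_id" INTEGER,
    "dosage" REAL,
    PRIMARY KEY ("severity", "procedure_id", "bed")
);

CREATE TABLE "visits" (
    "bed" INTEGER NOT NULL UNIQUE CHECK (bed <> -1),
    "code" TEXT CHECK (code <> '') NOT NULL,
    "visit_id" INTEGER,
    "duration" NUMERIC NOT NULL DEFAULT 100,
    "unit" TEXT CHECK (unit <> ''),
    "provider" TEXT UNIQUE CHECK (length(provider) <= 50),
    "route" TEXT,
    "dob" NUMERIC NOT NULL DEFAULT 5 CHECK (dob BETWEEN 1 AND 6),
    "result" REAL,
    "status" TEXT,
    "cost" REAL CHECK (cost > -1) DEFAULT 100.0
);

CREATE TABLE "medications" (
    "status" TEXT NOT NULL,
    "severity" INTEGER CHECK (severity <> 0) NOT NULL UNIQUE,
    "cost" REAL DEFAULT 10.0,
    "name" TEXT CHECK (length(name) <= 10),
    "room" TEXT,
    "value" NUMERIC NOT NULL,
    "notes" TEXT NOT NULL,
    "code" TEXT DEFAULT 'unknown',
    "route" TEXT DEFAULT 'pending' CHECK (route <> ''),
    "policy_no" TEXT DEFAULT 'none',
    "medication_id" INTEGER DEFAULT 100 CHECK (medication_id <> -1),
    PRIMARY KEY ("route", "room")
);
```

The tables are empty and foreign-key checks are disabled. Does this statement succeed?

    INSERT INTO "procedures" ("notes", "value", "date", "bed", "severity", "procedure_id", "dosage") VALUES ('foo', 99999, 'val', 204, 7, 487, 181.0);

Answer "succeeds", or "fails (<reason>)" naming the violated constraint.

fails (CHECK on value)

The value 99999 for value violates CHECK (value BETWEEN -10 AND 90).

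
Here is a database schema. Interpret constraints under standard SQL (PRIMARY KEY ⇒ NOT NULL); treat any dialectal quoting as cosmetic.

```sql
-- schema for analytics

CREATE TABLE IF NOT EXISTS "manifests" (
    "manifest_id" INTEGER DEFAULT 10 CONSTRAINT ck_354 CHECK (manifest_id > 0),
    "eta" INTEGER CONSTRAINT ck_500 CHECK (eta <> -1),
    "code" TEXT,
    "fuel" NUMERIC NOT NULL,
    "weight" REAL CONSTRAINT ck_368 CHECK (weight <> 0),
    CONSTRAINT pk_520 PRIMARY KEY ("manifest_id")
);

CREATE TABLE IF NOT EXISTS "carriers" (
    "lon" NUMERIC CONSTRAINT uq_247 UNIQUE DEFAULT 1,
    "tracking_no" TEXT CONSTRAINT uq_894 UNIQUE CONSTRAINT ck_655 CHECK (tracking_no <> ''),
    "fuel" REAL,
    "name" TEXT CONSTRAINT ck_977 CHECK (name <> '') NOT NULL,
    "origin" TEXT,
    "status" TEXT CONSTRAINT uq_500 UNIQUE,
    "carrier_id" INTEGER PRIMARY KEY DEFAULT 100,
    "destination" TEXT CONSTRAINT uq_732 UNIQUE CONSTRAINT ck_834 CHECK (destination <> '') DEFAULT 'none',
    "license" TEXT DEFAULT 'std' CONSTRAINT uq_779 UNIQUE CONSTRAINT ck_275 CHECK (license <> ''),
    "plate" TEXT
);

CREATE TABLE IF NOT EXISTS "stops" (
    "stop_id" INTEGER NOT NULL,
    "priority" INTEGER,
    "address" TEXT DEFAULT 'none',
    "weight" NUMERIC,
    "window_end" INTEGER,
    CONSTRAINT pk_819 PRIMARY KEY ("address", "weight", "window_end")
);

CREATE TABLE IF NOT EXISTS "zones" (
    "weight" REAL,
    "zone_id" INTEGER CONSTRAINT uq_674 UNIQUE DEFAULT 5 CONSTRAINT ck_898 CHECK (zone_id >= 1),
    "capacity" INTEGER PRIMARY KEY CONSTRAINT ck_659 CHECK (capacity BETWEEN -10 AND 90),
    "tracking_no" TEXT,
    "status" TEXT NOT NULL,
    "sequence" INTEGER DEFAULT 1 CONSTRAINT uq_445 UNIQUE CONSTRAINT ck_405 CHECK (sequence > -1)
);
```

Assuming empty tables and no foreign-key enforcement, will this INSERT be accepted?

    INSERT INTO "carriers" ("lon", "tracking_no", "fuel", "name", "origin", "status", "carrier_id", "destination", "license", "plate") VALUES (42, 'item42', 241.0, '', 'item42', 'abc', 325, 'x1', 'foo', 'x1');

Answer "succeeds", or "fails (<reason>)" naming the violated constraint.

The value '' for name violates CHECK (name <> '').

fails (CHECK on name)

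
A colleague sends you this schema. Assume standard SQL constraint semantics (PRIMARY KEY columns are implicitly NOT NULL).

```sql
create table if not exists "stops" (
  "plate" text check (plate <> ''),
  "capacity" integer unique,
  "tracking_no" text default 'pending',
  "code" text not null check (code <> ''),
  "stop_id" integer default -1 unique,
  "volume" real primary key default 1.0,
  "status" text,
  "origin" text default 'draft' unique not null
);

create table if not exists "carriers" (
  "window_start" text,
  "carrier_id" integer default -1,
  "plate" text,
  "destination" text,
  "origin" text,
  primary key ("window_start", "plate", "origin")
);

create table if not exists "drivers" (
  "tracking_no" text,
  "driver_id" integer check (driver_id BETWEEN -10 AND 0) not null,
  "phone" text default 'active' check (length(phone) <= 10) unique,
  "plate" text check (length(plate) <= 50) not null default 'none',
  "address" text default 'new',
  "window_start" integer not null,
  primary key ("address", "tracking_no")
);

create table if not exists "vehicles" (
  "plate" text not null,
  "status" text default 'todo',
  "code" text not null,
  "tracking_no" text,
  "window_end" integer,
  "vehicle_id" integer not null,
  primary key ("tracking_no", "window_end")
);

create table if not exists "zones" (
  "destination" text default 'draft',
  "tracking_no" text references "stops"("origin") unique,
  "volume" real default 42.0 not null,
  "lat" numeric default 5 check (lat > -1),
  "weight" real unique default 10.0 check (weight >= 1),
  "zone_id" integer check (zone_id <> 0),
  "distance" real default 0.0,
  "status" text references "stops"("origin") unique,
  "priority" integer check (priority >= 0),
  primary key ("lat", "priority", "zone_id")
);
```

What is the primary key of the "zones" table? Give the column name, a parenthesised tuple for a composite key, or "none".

A table-level PRIMARY KEY clause names 3 columns: lat, priority, zone_id.
This is a composite key — the combination is unique, not each column individually.

(lat, priority, zone_id)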